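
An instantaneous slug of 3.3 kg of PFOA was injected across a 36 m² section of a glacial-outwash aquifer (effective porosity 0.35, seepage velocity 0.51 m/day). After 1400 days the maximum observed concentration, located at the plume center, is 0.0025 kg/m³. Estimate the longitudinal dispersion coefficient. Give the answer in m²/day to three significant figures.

At the plume center C_max = M/(n_e·A·√(4πDt)), so D = M²/(4πt·(n_e·A·C_max)²).
n_e·A·C_max = 0.35 × 36 × 0.0025 = 0.03150 kg/m.
D = 3.3²/(4π × 1400 × 0.03150²) = 0.624 m²/day.

0.624 m²/day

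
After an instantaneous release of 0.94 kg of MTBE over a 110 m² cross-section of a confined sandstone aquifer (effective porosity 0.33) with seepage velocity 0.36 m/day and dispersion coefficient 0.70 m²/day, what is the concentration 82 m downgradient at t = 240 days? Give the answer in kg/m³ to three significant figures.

0.000548 kg/m³

For an instantaneous plane source, C(x,t) = M/(n_e·A·√(4πDt)) · exp(−(x−vt)²/(4Dt)), with n_e·A the pore (flow) area.
Plume center vt = 0.36 × 240 = 86.4 m, so the well at 82 m is 4.4 m upgradient of the peak.
√(4πDt) = 45.95 m, giving peak height M/(n_e·A·√(4πDt)) = 0.94/(0.33 × 110 × 45.95) = 0.0005636 kg/m³.
(x−vt)²/(4Dt) = (-4.4)²/(4 × 0.70 × 240) = 0.02881; exp(−0.02881) = 0.9716.
C = 0.0005636 × 0.9716 = 0.000548 kg/m³.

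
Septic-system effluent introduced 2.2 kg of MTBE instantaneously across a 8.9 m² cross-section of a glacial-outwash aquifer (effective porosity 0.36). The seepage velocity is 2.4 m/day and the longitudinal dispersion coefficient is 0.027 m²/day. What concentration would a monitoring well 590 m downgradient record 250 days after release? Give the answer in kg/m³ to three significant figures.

For an instantaneous plane source, C(x,t) = M/(n_e·A·√(4πDt)) · exp(−(x−vt)²/(4Dt)), with n_e·A the pore (flow) area.
Plume center vt = 2.4 × 250 = 600 m, so the well at 590 m is 10 m upgradient of the peak.
√(4πDt) = 9.210 m, giving peak height M/(n_e·A·√(4πDt)) = 2.2/(0.36 × 8.9 × 9.210) = 0.07455 kg/m³.
(x−vt)²/(4Dt) = (-10)²/(4 × 0.027 × 250) = 3.704; exp(−3.704) = 0.02462.
C = 0.07455 × 0.02462 = 0.00184 kg/m³.

0.00184 kg/m³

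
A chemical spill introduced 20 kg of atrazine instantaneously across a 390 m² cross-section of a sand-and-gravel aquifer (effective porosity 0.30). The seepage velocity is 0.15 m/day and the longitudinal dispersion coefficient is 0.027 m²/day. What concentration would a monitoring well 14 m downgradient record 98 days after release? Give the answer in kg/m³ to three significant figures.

0.0283 kg/m³

For an instantaneous plane source, C(x,t) = M/(n_e·A·√(4πDt)) · exp(−(x−vt)²/(4Dt)), with n_e·A the pore (flow) area.
Plume center vt = 0.15 × 98 = 14.7 m, so the well at 14 m is 0.7 m upgradient of the peak.
√(4πDt) = 5.766 m, giving peak height M/(n_e·A·√(4πDt)) = 20/(0.30 × 390 × 5.766) = 0.02965 kg/m³.
(x−vt)²/(4Dt) = (-0.7)²/(4 × 0.027 × 98) = 0.04630; exp(−0.04630) = 0.9548.
C = 0.02965 × 0.9548 = 0.0283 kg/m³.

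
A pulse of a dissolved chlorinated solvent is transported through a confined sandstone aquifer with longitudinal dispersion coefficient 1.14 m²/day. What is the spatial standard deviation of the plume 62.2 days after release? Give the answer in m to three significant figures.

Dispersive spreading gives a Gaussian with σ² = 2Dt; advection only shifts the center.
σ = √(2 × 1.14 × 62.2) = 11.9 m.

11.9 m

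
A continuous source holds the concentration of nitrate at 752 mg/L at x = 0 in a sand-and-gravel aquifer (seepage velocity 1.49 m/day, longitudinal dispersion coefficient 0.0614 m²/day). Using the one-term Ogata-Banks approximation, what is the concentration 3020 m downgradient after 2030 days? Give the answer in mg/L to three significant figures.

464 mg/L

For a continuous step input, C/C₀ ≈ ½·erfc((x−vt)/(2√(Dt))).
vt = 1.49 × 2030 = 3024.7 m and 2√(Dt) = 2√(0.0614 × 2030) = 22.33 m.
Argument (x−vt)/(2√(Dt)) = (3020 − 3024.7)/22.33 = -0.2105; ½·erfc(-0.2105) = 0.6170.
C = 752 × 0.6170 = 464 mg/L.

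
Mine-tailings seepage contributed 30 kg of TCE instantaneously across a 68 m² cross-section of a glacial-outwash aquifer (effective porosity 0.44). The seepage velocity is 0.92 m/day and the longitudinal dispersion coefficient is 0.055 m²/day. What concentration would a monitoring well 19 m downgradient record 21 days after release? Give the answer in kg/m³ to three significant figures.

For an instantaneous plane source, C(x,t) = M/(n_e·A·√(4πDt)) · exp(−(x−vt)²/(4Dt)), with n_e·A the pore (flow) area.
Plume center vt = 0.92 × 21 = 19.32 m, so the well at 19 m is 0.32 m upgradient of the peak.
√(4πDt) = 3.810 m, giving peak height M/(n_e·A·√(4πDt)) = 30/(0.44 × 68 × 3.810) = 0.2632 kg/m³.
(x−vt)²/(4Dt) = (-0.32)²/(4 × 0.055 × 21) = 0.02216; exp(−0.02216) = 0.9781.
C = 0.2632 × 0.9781 = 0.257 kg/m³.

0.257 kg/m³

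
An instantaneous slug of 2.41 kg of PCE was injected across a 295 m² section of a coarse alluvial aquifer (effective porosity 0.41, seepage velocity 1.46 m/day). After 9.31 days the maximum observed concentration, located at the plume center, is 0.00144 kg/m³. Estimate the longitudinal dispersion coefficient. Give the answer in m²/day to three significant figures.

At the plume center C_max = M/(n_e·A·√(4πDt)), so D = M²/(4πt·(n_e·A·C_max)²).
n_e·A·C_max = 0.41 × 295 × 0.00144 = 0.1742 kg/m.
D = 2.41²/(4π × 9.31 × 0.1742²) = 1.64 m²/day.

1.64 m²/day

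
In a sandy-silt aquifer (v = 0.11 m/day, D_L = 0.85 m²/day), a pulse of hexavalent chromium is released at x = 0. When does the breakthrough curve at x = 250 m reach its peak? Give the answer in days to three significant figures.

For the 1D instantaneous-source solution, setting ∂C/∂t = 0 at fixed x gives v²t² + 2Dt − x² = 0, so t = (√(D² + v²x²) − D)/v².
√(D² + v²x²) = √(0.85² + 0.11² × 250²) = 27.51; v² = 0.0121.
t = (27.51 − 0.85)/0.0121 = 2200 days (vs. the pure-advection estimate x/v = 2270 d).

2200 days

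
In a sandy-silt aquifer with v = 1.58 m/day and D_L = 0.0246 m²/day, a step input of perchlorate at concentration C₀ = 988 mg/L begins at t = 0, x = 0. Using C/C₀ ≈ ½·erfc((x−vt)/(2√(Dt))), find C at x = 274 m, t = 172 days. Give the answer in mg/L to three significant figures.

218 mg/L

For a continuous step input, C/C₀ ≈ ½·erfc((x−vt)/(2√(Dt))).
vt = 1.58 × 172 = 271.76 m and 2√(Dt) = 2√(0.0246 × 172) = 4.114 m.
Argument (x−vt)/(2√(Dt)) = (274 − 271.76)/4.114 = 0.5445; ½·erfc(0.5445) = 0.2206.
C = 988 × 0.2206 = 218 mg/L.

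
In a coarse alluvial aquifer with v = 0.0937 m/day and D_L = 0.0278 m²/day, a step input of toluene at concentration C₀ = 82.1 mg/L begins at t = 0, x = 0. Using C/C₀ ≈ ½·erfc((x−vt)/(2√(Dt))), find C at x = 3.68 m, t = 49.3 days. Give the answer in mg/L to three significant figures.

For a continuous step input, C/C₀ ≈ ½·erfc((x−vt)/(2√(Dt))).
vt = 0.0937 × 49.3 = 4.61941 m and 2√(Dt) = 2√(0.0278 × 49.3) = 2.341 m.
Argument (x−vt)/(2√(Dt)) = (3.68 − 4.61941)/2.341 = -0.4013; ½·erfc(-0.4013) = 0.7148.
C = 82.1 × 0.7148 = 58.7 mg/L.

58.7 mg/L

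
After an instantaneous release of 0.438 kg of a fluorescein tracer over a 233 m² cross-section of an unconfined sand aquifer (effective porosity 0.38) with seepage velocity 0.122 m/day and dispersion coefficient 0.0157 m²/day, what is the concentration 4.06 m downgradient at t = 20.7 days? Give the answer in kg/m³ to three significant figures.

For an instantaneous plane source, C(x,t) = M/(n_e·A·√(4πDt)) · exp(−(x−vt)²/(4Dt)), with n_e·A the pore (flow) area.
Plume center vt = 0.122 × 20.7 = 2.5254 m, so the well at 4.06 m is 1.5346 m downgradient of the peak.
√(4πDt) = 2.021 m, giving peak height M/(n_e·A·√(4πDt)) = 0.438/(0.38 × 233 × 2.021) = 0.002448 kg/m³.
(x−vt)²/(4Dt) = (1.5346)²/(4 × 0.0157 × 20.7) = 1.812; exp(−1.812) = 0.1633.
C = 0.002448 × 0.1633 = 0.000400 kg/m³.

0.000400 kg/m³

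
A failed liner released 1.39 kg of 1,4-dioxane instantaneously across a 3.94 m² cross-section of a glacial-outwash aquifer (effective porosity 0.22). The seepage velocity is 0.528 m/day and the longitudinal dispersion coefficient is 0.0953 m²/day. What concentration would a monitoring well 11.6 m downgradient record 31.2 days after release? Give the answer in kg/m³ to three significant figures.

0.0356 kg/m³

For an instantaneous plane source, C(x,t) = M/(n_e·A·√(4πDt)) · exp(−(x−vt)²/(4Dt)), with n_e·A the pore (flow) area.
Plume center vt = 0.528 × 31.2 = 16.4736 m, so the well at 11.6 m is 4.8736 m upgradient of the peak.
√(4πDt) = 6.113 m, giving peak height M/(n_e·A·√(4πDt)) = 1.39/(0.22 × 3.94 × 6.113) = 0.2623 kg/m³.
(x−vt)²/(4Dt) = (-4.8736)²/(4 × 0.0953 × 31.2) = 1.997; exp(−1.997) = 0.1357.
C = 0.2623 × 0.1357 = 0.0356 kg/m³.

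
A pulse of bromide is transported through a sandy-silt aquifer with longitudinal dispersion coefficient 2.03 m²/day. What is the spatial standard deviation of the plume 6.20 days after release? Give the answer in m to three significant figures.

5.02 m

Dispersive spreading gives a Gaussian with σ² = 2Dt; advection only shifts the center.
σ = √(2 × 2.03 × 6.20) = 5.02 m.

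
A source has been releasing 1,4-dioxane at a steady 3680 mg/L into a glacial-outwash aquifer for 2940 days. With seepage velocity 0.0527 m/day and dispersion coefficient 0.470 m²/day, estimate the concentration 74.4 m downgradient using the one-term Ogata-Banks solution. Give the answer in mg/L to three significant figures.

3450 mg/L

For a continuous step input, C/C₀ ≈ ½·erfc((x−vt)/(2√(Dt))).
vt = 0.0527 × 2940 = 154.938 m and 2√(Dt) = 2√(0.470 × 2940) = 74.35 m.
Argument (x−vt)/(2√(Dt)) = (74.4 − 154.938)/74.35 = -1.083; ½·erfc(-1.083) = 0.9372.
C = 3680 × 0.9372 = 3450 mg/L.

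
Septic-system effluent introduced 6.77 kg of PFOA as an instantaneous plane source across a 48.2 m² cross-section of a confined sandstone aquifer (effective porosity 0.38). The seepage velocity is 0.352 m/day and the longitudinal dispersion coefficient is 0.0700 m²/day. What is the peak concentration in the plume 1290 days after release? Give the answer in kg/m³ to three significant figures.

0.0110 kg/m³

The peak of an instantaneous 1D plume sits at x = vt; there the Gaussian factor is 1 and C_max = M/(n_e·A·√(4πDt)), where n_e·A is the pore area the mass is dissolved in.
√(4πDt) = √(4π × 0.0700 × 1290) = 33.69 m, so C_max = 6.77/(0.38 × 48.2 × 33.69) = 0.0110 kg/m³.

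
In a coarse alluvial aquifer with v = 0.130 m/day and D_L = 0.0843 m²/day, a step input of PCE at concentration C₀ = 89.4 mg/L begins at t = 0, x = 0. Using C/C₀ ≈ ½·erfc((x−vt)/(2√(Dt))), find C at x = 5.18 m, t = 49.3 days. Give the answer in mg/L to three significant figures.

59.5 mg/L

For a continuous step input, C/C₀ ≈ ½·erfc((x−vt)/(2√(Dt))).
vt = 0.130 × 49.3 = 6.409 m and 2√(Dt) = 2√(0.0843 × 49.3) = 4.077 m.
Argument (x−vt)/(2√(Dt)) = (5.18 − 6.409)/4.077 = -0.3014; ½·erfc(-0.3014) = 0.6650.
C = 89.4 × 0.6650 = 59.5 mg/L.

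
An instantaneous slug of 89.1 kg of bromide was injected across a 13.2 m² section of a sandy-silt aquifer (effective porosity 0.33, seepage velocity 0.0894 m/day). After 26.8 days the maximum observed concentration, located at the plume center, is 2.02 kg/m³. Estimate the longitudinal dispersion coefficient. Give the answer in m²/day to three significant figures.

0.304 m²/day

At the plume center C_max = M/(n_e·A·√(4πDt)), so D = M²/(4πt·(n_e·A·C_max)²).
n_e·A·C_max = 0.33 × 13.2 × 2.02 = 8.799 kg/m.
D = 89.1²/(4π × 26.8 × 8.799²) = 0.304 m²/day.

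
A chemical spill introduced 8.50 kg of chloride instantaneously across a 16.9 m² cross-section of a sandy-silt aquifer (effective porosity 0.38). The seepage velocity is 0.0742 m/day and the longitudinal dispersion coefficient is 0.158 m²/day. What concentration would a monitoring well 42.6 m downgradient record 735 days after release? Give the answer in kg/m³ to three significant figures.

0.0255 kg/m³

For an instantaneous plane source, C(x,t) = M/(n_e·A·√(4πDt)) · exp(−(x−vt)²/(4Dt)), with n_e·A the pore (flow) area.
Plume center vt = 0.0742 × 735 = 54.537 m, so the well at 42.6 m is 11.937 m upgradient of the peak.
√(4πDt) = 38.20 m, giving peak height M/(n_e·A·√(4πDt)) = 8.50/(0.38 × 16.9 × 38.20) = 0.03465 kg/m³.
(x−vt)²/(4Dt) = (-11.937)²/(4 × 0.158 × 735) = 0.3068; exp(−0.3068) = 0.7358.
C = 0.03465 × 0.7358 = 0.0255 kg/m³.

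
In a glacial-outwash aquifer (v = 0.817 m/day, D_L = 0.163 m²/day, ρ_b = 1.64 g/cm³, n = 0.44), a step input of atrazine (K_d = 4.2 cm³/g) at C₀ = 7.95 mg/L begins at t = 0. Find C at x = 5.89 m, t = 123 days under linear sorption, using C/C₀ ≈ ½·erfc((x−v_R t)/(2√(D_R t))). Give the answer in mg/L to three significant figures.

4.27 mg/L

Retardation factor R = 1 + ρ_b·K_d/n = 1 + 1.64 × 4.2/0.44 = 16.65.
Sorption retards both mechanisms: v_R = v/R = 0.04907 m/day, D_R = D/R = 0.009790 m²/day.
v_R·t = 0.04907 × 123 = 6.03561 m; 2√(D_R t) = 2.195 m; argument = (5.89 − 6.03561)/2.195 = -0.06634.
C = C₀ × ½·erfc(-0.06634) = 7.95 × 0.5374 = 4.27 mg/L.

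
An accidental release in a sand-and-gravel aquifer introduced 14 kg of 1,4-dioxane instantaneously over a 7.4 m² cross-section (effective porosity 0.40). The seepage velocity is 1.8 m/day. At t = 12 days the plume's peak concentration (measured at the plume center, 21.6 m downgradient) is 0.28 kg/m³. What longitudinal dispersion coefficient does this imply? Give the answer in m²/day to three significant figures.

1.89 m²/day

At the plume center C_max = M/(n_e·A·√(4πDt)), so D = M²/(4πt·(n_e·A·C_max)²).
n_e·A·C_max = 0.40 × 7.4 × 0.28 = 0.8288 kg/m.
D = 14²/(4π × 12 × 0.8288²) = 1.89 m²/day.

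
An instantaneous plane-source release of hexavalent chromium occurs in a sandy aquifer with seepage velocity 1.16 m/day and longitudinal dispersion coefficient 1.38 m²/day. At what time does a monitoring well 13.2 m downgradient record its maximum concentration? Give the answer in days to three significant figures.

10.4 days

For the 1D instantaneous-source solution, setting ∂C/∂t = 0 at fixed x gives v²t² + 2Dt − x² = 0, so t = (√(D² + v²x²) − D)/v².
√(D² + v²x²) = √(1.38² + 1.16² × 13.2²) = 15.37; v² = 1.3456.
t = (15.37 − 1.38)/1.3456 = 10.4 days (vs. the pure-advection estimate x/v = 11.4 d).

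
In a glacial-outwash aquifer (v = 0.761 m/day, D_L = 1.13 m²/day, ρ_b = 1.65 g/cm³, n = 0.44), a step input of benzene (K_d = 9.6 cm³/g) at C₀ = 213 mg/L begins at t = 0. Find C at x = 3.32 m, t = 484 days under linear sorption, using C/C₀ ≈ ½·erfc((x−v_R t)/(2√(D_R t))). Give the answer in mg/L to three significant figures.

Retardation factor R = 1 + ρ_b·K_d/n = 1 + 1.65 × 9.6/0.44 = 37.00.
Sorption retards both mechanisms: v_R = v/R = 0.02057 m/day, D_R = D/R = 0.03054 m²/day.
v_R·t = 0.02057 × 484 = 9.95588 m; 2√(D_R t) = 7.689 m; argument = (3.32 − 9.95588)/7.689 = -0.8630.
C = C₀ × ½·erfc(-0.8630) = 213 × 0.8889 = 189 mg/L.

189 mg/L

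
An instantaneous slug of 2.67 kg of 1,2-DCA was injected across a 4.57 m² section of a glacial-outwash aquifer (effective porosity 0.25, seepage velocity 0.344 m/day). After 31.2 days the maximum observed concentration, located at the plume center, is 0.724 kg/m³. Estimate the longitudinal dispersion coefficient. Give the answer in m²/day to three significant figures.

0.0266 m²/day

At the plume center C_max = M/(n_e·A·√(4πDt)), so D = M²/(4πt·(n_e·A·C_max)²).
n_e·A·C_max = 0.25 × 4.57 × 0.724 = 0.8272 kg/m.
D = 2.67²/(4π × 31.2 × 0.8272²) = 0.0266 m²/day.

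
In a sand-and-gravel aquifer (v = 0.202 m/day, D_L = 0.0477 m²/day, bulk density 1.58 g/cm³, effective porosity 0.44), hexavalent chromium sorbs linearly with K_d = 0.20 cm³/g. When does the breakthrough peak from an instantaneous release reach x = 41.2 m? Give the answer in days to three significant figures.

Retardation factor R = 1 + ρ_b·K_d/n = 1 + 1.58 × 0.20/0.44 = 1.718.
Sorption retards both mechanisms: v_R = v/R = 0.1176 m/day, D_R = D/R = 0.02776 m²/day.
Peak time from v_R²t² + 2D_R t − x² = 0: t = (√(D_R² + v_R²x²) − D_R)/v_R².
√(D_R² + v_R²x²) = √(0.02776² + 0.1176² × 41.2²) = 4.845; v_R² = 0.01383.
t = (4.845 − 0.02776)/0.01383 = 348 days.

348 days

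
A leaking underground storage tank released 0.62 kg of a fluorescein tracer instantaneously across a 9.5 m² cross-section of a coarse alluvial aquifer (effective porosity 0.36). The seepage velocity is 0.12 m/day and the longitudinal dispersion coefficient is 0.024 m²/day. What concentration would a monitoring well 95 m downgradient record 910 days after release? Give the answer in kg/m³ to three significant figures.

0.00109 kg/m³

For an instantaneous plane source, C(x,t) = M/(n_e·A·√(4πDt)) · exp(−(x−vt)²/(4Dt)), with n_e·A the pore (flow) area.
Plume center vt = 0.12 × 910 = 109.2 m, so the well at 95 m is 14.2 m upgradient of the peak.
√(4πDt) = 16.57 m, giving peak height M/(n_e·A·√(4πDt)) = 0.62/(0.36 × 9.5 × 16.57) = 0.01094 kg/m³.
(x−vt)²/(4Dt) = (-14.2)²/(4 × 0.024 × 910) = 2.308; exp(−2.308) = 0.09946.
C = 0.01094 × 0.09946 = 0.00109 kg/m³.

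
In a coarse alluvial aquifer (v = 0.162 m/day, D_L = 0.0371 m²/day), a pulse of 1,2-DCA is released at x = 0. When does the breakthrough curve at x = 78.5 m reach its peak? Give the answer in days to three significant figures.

483 days

For the 1D instantaneous-source solution, setting ∂C/∂t = 0 at fixed x gives v²t² + 2Dt − x² = 0, so t = (√(D² + v²x²) − D)/v².
√(D² + v²x²) = √(0.0371² + 0.162² × 78.5²) = 12.72; v² = 0.026244.
t = (12.72 − 0.0371)/0.026244 = 483 days (vs. the pure-advection estimate x/v = 485 d).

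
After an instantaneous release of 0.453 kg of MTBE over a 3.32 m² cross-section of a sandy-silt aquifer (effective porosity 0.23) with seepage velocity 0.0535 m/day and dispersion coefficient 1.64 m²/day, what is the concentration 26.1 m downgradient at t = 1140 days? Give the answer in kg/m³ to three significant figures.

For an instantaneous plane source, C(x,t) = M/(n_e·A·√(4πDt)) · exp(−(x−vt)²/(4Dt)), with n_e·A the pore (flow) area.
Plume center vt = 0.0535 × 1140 = 60.99 m, so the well at 26.1 m is 34.89 m upgradient of the peak.
√(4πDt) = 153.3 m, giving peak height M/(n_e·A·√(4πDt)) = 0.453/(0.23 × 3.32 × 153.3) = 0.003870 kg/m³.
(x−vt)²/(4Dt) = (-34.89)²/(4 × 1.64 × 1140) = 0.1628; exp(−0.1628) = 0.8498.
C = 0.003870 × 0.8498 = 0.00329 kg/m³.

0.00329 kg/m³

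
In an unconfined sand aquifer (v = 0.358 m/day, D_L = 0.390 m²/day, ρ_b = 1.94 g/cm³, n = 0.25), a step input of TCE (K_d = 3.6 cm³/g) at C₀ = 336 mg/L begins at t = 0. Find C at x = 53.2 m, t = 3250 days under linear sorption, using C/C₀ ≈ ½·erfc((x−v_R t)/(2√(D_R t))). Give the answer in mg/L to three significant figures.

Retardation factor R = 1 + ρ_b·K_d/n = 1 + 1.94 × 3.6/0.25 = 28.94.
Sorption retards both mechanisms: v_R = v/R = 0.01237 m/day, D_R = D/R = 0.01348 m²/day.
v_R·t = 0.01237 × 3250 = 40.2025 m; 2√(D_R t) = 13.24 m; argument = (53.2 − 40.2025)/13.24 = 0.9817.
C = C₀ × ½·erfc(0.9817) = 336 × 0.08252 = 27.7 mg/L.

27.7 mg/L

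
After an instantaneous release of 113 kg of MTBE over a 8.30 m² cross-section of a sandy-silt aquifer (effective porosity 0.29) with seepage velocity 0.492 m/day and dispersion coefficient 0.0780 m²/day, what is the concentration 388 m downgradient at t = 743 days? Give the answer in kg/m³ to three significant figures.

0.198 kg/m³

For an instantaneous plane source, C(x,t) = M/(n_e·A·√(4πDt)) · exp(−(x−vt)²/(4Dt)), with n_e·A the pore (flow) area.
Plume center vt = 0.492 × 743 = 365.556 m, so the well at 388 m is 22.444 m downgradient of the peak.
√(4πDt) = 26.99 m, giving peak height M/(n_e·A·√(4πDt)) = 113/(0.29 × 8.30 × 26.99) = 1.739 kg/m³.
(x−vt)²/(4Dt) = (22.444)²/(4 × 0.0780 × 743) = 2.173; exp(−2.173) = 0.1138.
C = 1.739 × 0.1138 = 0.198 kg/m³.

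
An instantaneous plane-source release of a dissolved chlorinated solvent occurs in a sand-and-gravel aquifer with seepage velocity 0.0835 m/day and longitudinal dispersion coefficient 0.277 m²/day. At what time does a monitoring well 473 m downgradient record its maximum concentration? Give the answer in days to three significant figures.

For the 1D instantaneous-source solution, setting ∂C/∂t = 0 at fixed x gives v²t² + 2Dt − x² = 0, so t = (√(D² + v²x²) − D)/v².
√(D² + v²x²) = √(0.277² + 0.0835² × 473²) = 39.50; v² = 0.00697225.
t = (39.50 − 0.277)/0.00697225 = 5630 days (vs. the pure-advection estimate x/v = 5660 d).

5630 days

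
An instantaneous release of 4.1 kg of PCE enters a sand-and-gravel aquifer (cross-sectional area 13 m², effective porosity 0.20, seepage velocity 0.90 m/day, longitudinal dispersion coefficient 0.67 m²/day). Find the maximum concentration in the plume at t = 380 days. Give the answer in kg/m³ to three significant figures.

0.0279 kg/m³

The peak of an instantaneous 1D plume sits at x = vt; there the Gaussian factor is 1 and C_max = M/(n_e·A·√(4πDt)), where n_e·A is the pore area the mass is dissolved in.
√(4πDt) = √(4π × 0.67 × 380) = 56.56 m, so C_max = 4.1/(0.20 × 13 × 56.56) = 0.0279 kg/m³.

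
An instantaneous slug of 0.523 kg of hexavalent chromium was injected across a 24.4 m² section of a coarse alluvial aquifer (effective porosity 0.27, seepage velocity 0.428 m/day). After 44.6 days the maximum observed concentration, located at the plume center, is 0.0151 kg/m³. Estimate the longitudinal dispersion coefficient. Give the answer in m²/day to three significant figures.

0.0493 m²/day

At the plume center C_max = M/(n_e·A·√(4πDt)), so D = M²/(4πt·(n_e·A·C_max)²).
n_e·A·C_max = 0.27 × 24.4 × 0.0151 = 0.09948 kg/m.
D = 0.523²/(4π × 44.6 × 0.09948²) = 0.0493 m²/day.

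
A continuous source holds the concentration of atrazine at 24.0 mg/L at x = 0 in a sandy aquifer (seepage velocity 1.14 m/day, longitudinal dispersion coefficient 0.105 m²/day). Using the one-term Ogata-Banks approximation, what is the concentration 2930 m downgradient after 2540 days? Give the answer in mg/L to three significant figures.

1.64 mg/L

For a continuous step input, C/C₀ ≈ ½·erfc((x−vt)/(2√(Dt))).
vt = 1.14 × 2540 = 2895.6 m and 2√(Dt) = 2√(0.105 × 2540) = 32.66 m.
Argument (x−vt)/(2√(Dt)) = (2930 − 2895.6)/32.66 = 1.053; ½·erfc(1.053) = 0.06822.
C = 24.0 × 0.06822 = 1.64 mg/L.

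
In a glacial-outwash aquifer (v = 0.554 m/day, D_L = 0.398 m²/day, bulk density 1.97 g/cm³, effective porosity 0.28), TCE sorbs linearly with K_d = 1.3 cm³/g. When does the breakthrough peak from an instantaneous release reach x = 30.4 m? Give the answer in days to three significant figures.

Retardation factor R = 1 + ρ_b·K_d/n = 1 + 1.97 × 1.3/0.28 = 10.15.
Sorption retards both mechanisms: v_R = v/R = 0.05458 m/day, D_R = D/R = 0.03921 m²/day.
Peak time from v_R²t² + 2D_R t − x² = 0: t = (√(D_R² + v_R²x²) − D_R)/v_R².
√(D_R² + v_R²x²) = √(0.03921² + 0.05458² × 30.4²) = 1.660; v_R² = 0.002979.
t = (1.660 − 0.03921)/0.002979 = 544 days.

544 days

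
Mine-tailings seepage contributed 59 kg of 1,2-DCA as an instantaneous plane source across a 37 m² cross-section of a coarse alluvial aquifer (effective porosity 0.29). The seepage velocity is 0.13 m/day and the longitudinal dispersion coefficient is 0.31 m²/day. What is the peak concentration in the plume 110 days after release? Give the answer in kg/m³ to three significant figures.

The peak of an instantaneous 1D plume sits at x = vt; there the Gaussian factor is 1 and C_max = M/(n_e·A·√(4πDt)), where n_e·A is the pore area the mass is dissolved in.
√(4πDt) = √(4π × 0.31 × 110) = 20.70 m, so C_max = 59/(0.29 × 37 × 20.70) = 0.266 kg/m³.

0.266 kg/m³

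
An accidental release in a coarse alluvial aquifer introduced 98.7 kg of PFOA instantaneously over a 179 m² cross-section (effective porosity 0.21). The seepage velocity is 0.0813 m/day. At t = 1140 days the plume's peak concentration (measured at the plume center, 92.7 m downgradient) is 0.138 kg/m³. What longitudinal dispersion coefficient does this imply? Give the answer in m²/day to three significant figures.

At the plume center C_max = M/(n_e·A·√(4πDt)), so D = M²/(4πt·(n_e·A·C_max)²).
n_e·A·C_max = 0.21 × 179 × 0.138 = 5.187 kg/m.
D = 98.7²/(4π × 1140 × 5.187²) = 0.0253 m²/day.

0.0253 m²/day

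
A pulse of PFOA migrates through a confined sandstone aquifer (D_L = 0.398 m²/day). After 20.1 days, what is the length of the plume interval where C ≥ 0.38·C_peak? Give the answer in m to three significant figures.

11.1 m

The plume is Gaussian with σ = √(2Dt) = √(2 × 0.398 × 20.1) = 4.000 m.
C/C_peak = exp(−Δx²/(2σ²)) = 0.38 ⇒ Δx = σ·√(−2 ln 0.38) = 4.000 × 1.391 = 5.564 m.
Width = 2Δx = 11.1 m.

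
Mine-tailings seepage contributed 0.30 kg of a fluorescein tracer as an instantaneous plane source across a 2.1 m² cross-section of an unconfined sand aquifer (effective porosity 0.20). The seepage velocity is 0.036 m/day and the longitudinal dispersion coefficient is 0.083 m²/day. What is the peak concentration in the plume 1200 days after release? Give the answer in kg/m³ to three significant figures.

The peak of an instantaneous 1D plume sits at x = vt; there the Gaussian factor is 1 and C_max = M/(n_e·A·√(4πDt)), where n_e·A is the pore area the mass is dissolved in.
√(4πDt) = √(4π × 0.083 × 1200) = 35.38 m, so C_max = 0.30/(0.20 × 2.1 × 35.38) = 0.0202 kg/m³.

0.0202 kg/m³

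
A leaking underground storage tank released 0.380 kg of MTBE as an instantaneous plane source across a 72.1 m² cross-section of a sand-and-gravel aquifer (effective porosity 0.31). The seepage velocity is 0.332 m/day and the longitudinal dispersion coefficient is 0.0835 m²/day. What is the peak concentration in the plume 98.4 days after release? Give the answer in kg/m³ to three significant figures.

0.00167 kg/m³

The peak of an instantaneous 1D plume sits at x = vt; there the Gaussian factor is 1 and C_max = M/(n_e·A·√(4πDt)), where n_e·A is the pore area the mass is dissolved in.
√(4πDt) = √(4π × 0.0835 × 98.4) = 10.16 m, so C_max = 0.380/(0.31 × 72.1 × 10.16) = 0.00167 kg/m³.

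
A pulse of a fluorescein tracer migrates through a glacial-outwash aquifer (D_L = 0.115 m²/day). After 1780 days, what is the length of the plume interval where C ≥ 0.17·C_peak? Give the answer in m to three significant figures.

76.2 m

The plume is Gaussian with σ = √(2Dt) = √(2 × 0.115 × 1780) = 20.23 m.
C/C_peak = exp(−Δx²/(2σ²)) = 0.17 ⇒ Δx = σ·√(−2 ln 0.17) = 20.23 × 1.883 = 38.09 m.
Width = 2Δx = 76.2 m.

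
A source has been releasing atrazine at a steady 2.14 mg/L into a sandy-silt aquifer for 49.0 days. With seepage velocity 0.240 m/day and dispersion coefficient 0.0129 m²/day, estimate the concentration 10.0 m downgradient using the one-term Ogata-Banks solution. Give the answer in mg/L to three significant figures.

2.01 mg/L

For a continuous step input, C/C₀ ≈ ½·erfc((x−vt)/(2√(Dt))).
vt = 0.240 × 49.0 = 11.76 m and 2√(Dt) = 2√(0.0129 × 49.0) = 1.590 m.
Argument (x−vt)/(2√(Dt)) = (10.0 − 11.76)/1.590 = -1.107; ½·erfc(-1.107) = 0.9413.
C = 2.14 × 0.9413 = 2.01 mg/L.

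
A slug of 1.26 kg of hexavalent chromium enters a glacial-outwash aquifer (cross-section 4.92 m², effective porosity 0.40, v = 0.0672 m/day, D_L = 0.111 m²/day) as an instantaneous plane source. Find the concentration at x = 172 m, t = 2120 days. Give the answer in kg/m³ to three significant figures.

For an instantaneous plane source, C(x,t) = M/(n_e·A·√(4πDt)) · exp(−(x−vt)²/(4Dt)), with n_e·A the pore (flow) area.
Plume center vt = 0.0672 × 2120 = 142.464 m, so the well at 172 m is 29.536 m downgradient of the peak.
√(4πDt) = 54.38 m, giving peak height M/(n_e·A·√(4πDt)) = 1.26/(0.40 × 4.92 × 54.38) = 0.01177 kg/m³.
(x−vt)²/(4Dt) = (29.536)²/(4 × 0.111 × 2120) = 0.9268; exp(−0.9268) = 0.3958.
C = 0.01177 × 0.3958 = 0.00466 kg/m³.

0.00466 kg/m³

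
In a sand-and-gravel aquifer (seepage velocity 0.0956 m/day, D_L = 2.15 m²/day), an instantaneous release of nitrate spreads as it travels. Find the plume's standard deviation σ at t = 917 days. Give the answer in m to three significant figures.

Dispersive spreading gives a Gaussian with σ² = 2Dt; advection only shifts the center.
σ = √(2 × 2.15 × 917) = 62.8 m.

62.8 m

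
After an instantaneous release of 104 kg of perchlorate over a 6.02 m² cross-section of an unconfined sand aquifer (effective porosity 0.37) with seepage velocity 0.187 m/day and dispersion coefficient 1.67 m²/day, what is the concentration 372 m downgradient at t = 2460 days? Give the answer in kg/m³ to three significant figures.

0.128 kg/m³

For an instantaneous plane source, C(x,t) = M/(n_e·A·√(4πDt)) · exp(−(x−vt)²/(4Dt)), with n_e·A the pore (flow) area.
Plume center vt = 0.187 × 2460 = 460.02 m, so the well at 372 m is 88.02 m upgradient of the peak.
√(4πDt) = 227.2 m, giving peak height M/(n_e·A·√(4πDt)) = 104/(0.37 × 6.02 × 227.2) = 0.2055 kg/m³.
(x−vt)²/(4Dt) = (-88.02)²/(4 × 1.67 × 2460) = 0.4715; exp(−0.4715) = 0.6241.
C = 0.2055 × 0.6241 = 0.128 kg/m³.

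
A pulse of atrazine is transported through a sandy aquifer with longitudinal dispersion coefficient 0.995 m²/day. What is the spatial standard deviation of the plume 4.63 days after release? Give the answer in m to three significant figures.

3.04 m

Dispersive spreading gives a Gaussian with σ² = 2Dt; advection only shifts the center.
σ = √(2 × 0.995 × 4.63) = 3.04 m.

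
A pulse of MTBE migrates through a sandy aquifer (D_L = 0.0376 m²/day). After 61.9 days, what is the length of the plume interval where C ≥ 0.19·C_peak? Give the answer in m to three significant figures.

The plume is Gaussian with σ = √(2Dt) = √(2 × 0.0376 × 61.9) = 2.158 m.
C/C_peak = exp(−Δx²/(2σ²)) = 0.19 ⇒ Δx = σ·√(−2 ln 0.19) = 2.158 × 1.822 = 3.932 m.
Width = 2Δx = 7.86 m.

7.86 m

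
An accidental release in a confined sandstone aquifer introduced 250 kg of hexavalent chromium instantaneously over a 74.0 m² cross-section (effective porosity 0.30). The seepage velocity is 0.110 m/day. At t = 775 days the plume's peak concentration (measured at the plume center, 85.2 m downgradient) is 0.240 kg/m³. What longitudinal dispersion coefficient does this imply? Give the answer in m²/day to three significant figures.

At the plume center C_max = M/(n_e·A·√(4πDt)), so D = M²/(4πt·(n_e·A·C_max)²).
n_e·A·C_max = 0.30 × 74.0 × 0.240 = 5.328 kg/m.
D = 250²/(4π × 775 × 5.328²) = 0.226 m²/day.

0.226 m²/day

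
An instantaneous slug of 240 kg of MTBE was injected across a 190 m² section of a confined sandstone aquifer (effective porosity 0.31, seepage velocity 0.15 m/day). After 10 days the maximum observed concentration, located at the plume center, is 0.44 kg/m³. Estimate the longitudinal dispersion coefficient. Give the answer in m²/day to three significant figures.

At the plume center C_max = M/(n_e·A·√(4πDt)), so D = M²/(4πt·(n_e·A·C_max)²).
n_e·A·C_max = 0.31 × 190 × 0.44 = 25.92 kg/m.
D = 240²/(4π × 10 × 25.92²) = 0.682 m²/day.

0.682 m²/day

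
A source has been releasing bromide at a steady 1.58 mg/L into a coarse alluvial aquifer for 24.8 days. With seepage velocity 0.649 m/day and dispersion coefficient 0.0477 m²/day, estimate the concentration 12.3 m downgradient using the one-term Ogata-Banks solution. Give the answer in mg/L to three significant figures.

For a continuous step input, C/C₀ ≈ ½·erfc((x−vt)/(2√(Dt))).
vt = 0.649 × 24.8 = 16.0952 m and 2√(Dt) = 2√(0.0477 × 24.8) = 2.175 m.
Argument (x−vt)/(2√(Dt)) = (12.3 − 16.0952)/2.175 = -1.745; ½·erfc(-1.745) = 0.9932.
C = 1.58 × 0.9932 = 1.57 mg/L.

1.57 mg/L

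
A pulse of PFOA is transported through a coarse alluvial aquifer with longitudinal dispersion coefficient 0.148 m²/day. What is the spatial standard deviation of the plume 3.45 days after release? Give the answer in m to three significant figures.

Dispersive spreading gives a Gaussian with σ² = 2Dt; advection only shifts the center.
σ = √(2 × 0.148 × 3.45) = 1.01 m.

1.01 m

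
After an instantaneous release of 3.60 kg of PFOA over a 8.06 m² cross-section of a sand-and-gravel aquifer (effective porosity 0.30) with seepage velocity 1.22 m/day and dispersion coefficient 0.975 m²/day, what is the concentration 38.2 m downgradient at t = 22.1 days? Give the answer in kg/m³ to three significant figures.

For an instantaneous plane source, C(x,t) = M/(n_e·A·√(4πDt)) · exp(−(x−vt)²/(4Dt)), with n_e·A the pore (flow) area.
Plume center vt = 1.22 × 22.1 = 26.962 m, so the well at 38.2 m is 11.238 m downgradient of the peak.
√(4πDt) = 16.46 m, giving peak height M/(n_e·A·√(4πDt)) = 3.60/(0.30 × 8.06 × 16.46) = 0.09045 kg/m³.
(x−vt)²/(4Dt) = (11.238)²/(4 × 0.975 × 22.1) = 1.465; exp(−1.465) = 0.2311.
C = 0.09045 × 0.2311 = 0.0209 kg/m³.

0.0209 kg/m³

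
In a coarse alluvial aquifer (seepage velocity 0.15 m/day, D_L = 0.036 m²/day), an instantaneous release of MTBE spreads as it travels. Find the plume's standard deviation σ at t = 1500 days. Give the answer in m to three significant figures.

10.4 m

Dispersive spreading gives a Gaussian with σ² = 2Dt; advection only shifts the center.
σ = √(2 × 0.036 × 1500) = 10.4 m.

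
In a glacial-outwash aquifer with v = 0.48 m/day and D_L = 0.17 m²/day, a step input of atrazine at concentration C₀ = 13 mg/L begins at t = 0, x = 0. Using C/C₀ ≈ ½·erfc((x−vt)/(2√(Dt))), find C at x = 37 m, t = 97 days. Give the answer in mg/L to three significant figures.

12.4 mg/L

For a continuous step input, C/C₀ ≈ ½·erfc((x−vt)/(2√(Dt))).
vt = 0.48 × 97 = 46.56 m and 2√(Dt) = 2√(0.17 × 97) = 8.122 m.
Argument (x−vt)/(2√(Dt)) = (37 − 46.56)/8.122 = -1.177; ½·erfc(-1.177) = 0.9520.
C = 13 × 0.9520 = 12.4 mg/L.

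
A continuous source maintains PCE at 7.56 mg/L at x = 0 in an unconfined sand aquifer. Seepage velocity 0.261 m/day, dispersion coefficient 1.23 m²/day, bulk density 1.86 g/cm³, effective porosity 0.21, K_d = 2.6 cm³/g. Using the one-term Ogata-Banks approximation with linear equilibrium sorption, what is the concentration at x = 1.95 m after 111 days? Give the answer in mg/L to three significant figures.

3.12 mg/L

Retardation factor R = 1 + ρ_b·K_d/n = 1 + 1.86 × 2.6/0.21 = 24.03.
Sorption retards both mechanisms: v_R = v/R = 0.01086 m/day, D_R = D/R = 0.05119 m²/day.
v_R·t = 0.01086 × 111 = 1.20546 m; 2√(D_R t) = 4.767 m; argument = (1.95 − 1.20546)/4.767 = 0.1562.
C = C₀ × ½·erfc(0.1562) = 7.56 × 0.4126 = 3.12 mg/L.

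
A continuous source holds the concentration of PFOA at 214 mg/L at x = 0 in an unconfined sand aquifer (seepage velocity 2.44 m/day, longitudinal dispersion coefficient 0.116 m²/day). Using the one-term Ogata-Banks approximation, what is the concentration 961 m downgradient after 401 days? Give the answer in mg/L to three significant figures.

206 mg/L

For a continuous step input, C/C₀ ≈ ½·erfc((x−vt)/(2√(Dt))).
vt = 2.44 × 401 = 978.44 m and 2√(Dt) = 2√(0.116 × 401) = 13.64 m.
Argument (x−vt)/(2√(Dt)) = (961 − 978.44)/13.64 = -1.279; ½·erfc(-1.279) = 0.9648.
C = 214 × 0.9648 = 206 mg/L.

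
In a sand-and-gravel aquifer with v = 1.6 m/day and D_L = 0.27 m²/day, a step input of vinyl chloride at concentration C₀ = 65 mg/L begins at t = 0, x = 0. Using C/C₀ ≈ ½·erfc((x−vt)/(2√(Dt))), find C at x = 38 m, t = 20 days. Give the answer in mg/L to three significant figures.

For a continuous step input, C/C₀ ≈ ½·erfc((x−vt)/(2√(Dt))).
vt = 1.6 × 20 = 32 m and 2√(Dt) = 2√(0.27 × 20) = 4.648 m.
Argument (x−vt)/(2√(Dt)) = (38 − 32)/4.648 = 1.291; ½·erfc(1.291) = 0.03394.
C = 65 × 0.03394 = 2.21 mg/L.

2.21 mg/L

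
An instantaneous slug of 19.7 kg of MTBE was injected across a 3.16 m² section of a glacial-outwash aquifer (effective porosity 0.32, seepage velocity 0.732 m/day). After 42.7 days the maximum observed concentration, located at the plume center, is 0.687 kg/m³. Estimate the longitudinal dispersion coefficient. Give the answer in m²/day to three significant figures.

1.50 m²/day

At the plume center C_max = M/(n_e·A·√(4πDt)), so D = M²/(4πt·(n_e·A·C_max)²).
n_e·A·C_max = 0.32 × 3.16 × 0.687 = 0.6947 kg/m.
D = 19.7²/(4π × 42.7 × 0.6947²) = 1.50 m²/day.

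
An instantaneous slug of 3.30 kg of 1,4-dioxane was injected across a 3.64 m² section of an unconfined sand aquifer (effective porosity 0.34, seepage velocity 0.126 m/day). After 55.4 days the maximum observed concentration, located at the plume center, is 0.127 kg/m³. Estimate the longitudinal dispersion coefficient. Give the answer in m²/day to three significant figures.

0.633 m²/day

At the plume center C_max = M/(n_e·A·√(4πDt)), so D = M²/(4πt·(n_e·A·C_max)²).
n_e·A·C_max = 0.34 × 3.64 × 0.127 = 0.1572 kg/m.
D = 3.30²/(4π × 55.4 × 0.1572²) = 0.633 m²/day.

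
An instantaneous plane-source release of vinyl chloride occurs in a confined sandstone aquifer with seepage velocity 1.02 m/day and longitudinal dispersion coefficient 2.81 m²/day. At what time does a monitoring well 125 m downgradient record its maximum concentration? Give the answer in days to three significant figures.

For the 1D instantaneous-source solution, setting ∂C/∂t = 0 at fixed x gives v²t² + 2Dt − x² = 0, so t = (√(D² + v²x²) − D)/v².
√(D² + v²x²) = √(2.81² + 1.02² × 125²) = 127.5; v² = 1.0404.
t = (127.5 − 2.81)/1.0404 = 120 days (vs. the pure-advection estimate x/v = 123 d).

120 days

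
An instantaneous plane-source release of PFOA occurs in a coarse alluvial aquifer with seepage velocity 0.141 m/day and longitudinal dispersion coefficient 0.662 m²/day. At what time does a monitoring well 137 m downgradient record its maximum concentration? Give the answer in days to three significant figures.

For the 1D instantaneous-source solution, setting ∂C/∂t = 0 at fixed x gives v²t² + 2Dt − x² = 0, so t = (√(D² + v²x²) − D)/v².
√(D² + v²x²) = √(0.662² + 0.141² × 137²) = 19.33; v² = 0.019881.
t = (19.33 − 0.662)/0.019881 = 939 days (vs. the pure-advection estimate x/v = 972 d).

939 days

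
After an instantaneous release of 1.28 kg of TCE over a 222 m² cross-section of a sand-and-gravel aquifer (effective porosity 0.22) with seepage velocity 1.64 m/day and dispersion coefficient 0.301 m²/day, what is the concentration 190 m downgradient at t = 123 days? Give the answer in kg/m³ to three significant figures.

0.000481 kg/m³

For an instantaneous plane source, C(x,t) = M/(n_e·A·√(4πDt)) · exp(−(x−vt)²/(4Dt)), with n_e·A the pore (flow) area.
Plume center vt = 1.64 × 123 = 201.72 m, so the well at 190 m is 11.72 m upgradient of the peak.
√(4πDt) = 21.57 m, giving peak height M/(n_e·A·√(4πDt)) = 1.28/(0.22 × 222 × 21.57) = 0.001215 kg/m³.
(x−vt)²/(4Dt) = (-11.72)²/(4 × 0.301 × 123) = 0.9275; exp(−0.9275) = 0.3955.
C = 0.001215 × 0.3955 = 0.000481 kg/m³.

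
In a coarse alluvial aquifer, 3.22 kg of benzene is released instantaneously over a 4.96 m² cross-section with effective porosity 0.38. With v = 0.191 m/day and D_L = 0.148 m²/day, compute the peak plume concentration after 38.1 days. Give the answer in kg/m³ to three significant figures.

The peak of an instantaneous 1D plume sits at x = vt; there the Gaussian factor is 1 and C_max = M/(n_e·A·√(4πDt)), where n_e·A is the pore area the mass is dissolved in.
√(4πDt) = √(4π × 0.148 × 38.1) = 8.418 m, so C_max = 3.22/(0.38 × 4.96 × 8.418) = 0.203 kg/m³.

0.203 kg/m³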